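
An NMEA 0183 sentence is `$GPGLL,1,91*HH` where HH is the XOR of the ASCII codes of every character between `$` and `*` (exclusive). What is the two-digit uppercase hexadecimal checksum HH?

69

XOR the ASCII codes of the payload characters:
  'G' = 0x47 → acc = 0x47
  'P' = 0x50 → acc = 0x17
  'G' = 0x47 → acc = 0x50
  'L' = 0x4C → acc = 0x1C
  'L' = 0x4C → acc = 0x50
  ',' = 0x2C → acc = 0x7C
  '1' = 0x31 → acc = 0x4D
  ',' = 0x2C → acc = 0x61
  '9' = 0x39 → acc = 0x58
  '1' = 0x31 → acc = 0x69
Checksum = 0x69.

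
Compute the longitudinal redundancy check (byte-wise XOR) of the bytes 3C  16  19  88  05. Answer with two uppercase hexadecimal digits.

XOR the bytes together:
  start with 0x3C
  0x3C ⊕ 0x16 = 0x2A
  0x2A ⊕ 0x19 = 0x33
  0x33 ⊕ 0x88 = 0xBB
  0xBB ⊕ 0x05 = 0xBE

BE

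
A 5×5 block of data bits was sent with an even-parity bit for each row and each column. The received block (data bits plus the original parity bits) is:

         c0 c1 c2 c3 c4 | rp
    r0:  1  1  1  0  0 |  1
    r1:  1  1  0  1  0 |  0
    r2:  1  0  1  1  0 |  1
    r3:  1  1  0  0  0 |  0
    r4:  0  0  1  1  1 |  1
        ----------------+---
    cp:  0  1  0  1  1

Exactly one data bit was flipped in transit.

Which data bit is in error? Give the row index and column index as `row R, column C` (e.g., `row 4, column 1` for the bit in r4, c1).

Recompute each row's even parity and compare to rp:
  r0: data parity 1, sent rp 1 → ok
  r1: data parity 1, sent rp 0 → mismatch
  r2: data parity 1, sent rp 1 → ok
  r3: data parity 0, sent rp 0 → ok
  r4: data parity 1, sent rp 1 → ok
Recompute each column's even parity and compare to cp:
  c0: data parity 0, sent cp 0 → ok
  c1: data parity 1, sent cp 1 → ok
  c2: data parity 1, sent cp 0 → mismatch
  c3: data parity 1, sent cp 1 → ok
  c4: data parity 1, sent cp 1 → ok
Exactly one row (r1) and one column (c2) fail → the flipped bit is at their intersection.

row 1, column 2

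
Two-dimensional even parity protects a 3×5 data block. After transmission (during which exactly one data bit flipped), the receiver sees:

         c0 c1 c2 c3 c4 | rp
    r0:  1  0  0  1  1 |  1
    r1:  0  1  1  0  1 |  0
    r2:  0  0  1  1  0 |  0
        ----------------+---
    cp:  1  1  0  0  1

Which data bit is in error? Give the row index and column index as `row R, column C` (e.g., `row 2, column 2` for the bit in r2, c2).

row 1, column 4

Recompute each row's even parity and compare to rp:
  r0: data parity 1, sent rp 1 → ok
  r1: data parity 1, sent rp 0 → mismatch
  r2: data parity 0, sent rp 0 → ok
Recompute each column's even parity and compare to cp:
  c0: data parity 1, sent cp 1 → ok
  c1: data parity 1, sent cp 1 → ok
  c2: data parity 0, sent cp 0 → ok
  c3: data parity 0, sent cp 0 → ok
  c4: data parity 0, sent cp 1 → mismatch
Exactly one row (r1) and one column (c4) fail → the flipped bit is at their intersection.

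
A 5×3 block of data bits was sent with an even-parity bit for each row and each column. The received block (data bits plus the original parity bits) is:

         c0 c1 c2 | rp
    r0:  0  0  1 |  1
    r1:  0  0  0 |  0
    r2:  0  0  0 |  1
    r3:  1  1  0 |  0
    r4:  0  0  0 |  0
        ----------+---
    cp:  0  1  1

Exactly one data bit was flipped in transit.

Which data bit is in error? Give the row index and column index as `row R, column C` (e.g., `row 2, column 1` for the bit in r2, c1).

row 2, column 0

Recompute each row's even parity and compare to rp:
  r0: data parity 1, sent rp 1 → ok
  r1: data parity 0, sent rp 0 → ok
  r2: data parity 0, sent rp 1 → mismatch
  r3: data parity 0, sent rp 0 → ok
  r4: data parity 0, sent rp 0 → ok
Recompute each column's even parity and compare to cp:
  c0: data parity 1, sent cp 0 → mismatch
  c1: data parity 1, sent cp 1 → ok
  c2: data parity 1, sent cp 1 → ok
Exactly one row (r2) and one column (c0) fail → the flipped bit is at their intersection.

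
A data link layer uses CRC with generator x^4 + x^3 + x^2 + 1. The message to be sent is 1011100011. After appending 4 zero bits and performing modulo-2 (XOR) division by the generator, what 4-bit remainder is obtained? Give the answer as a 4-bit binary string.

Append 4 zeros: 10111000110000. Divide by 11101 (XOR where the leading bit is 1):
  pos 0: 10111 XOR 11101 = 01010
  pos 1: 10100 XOR 11101 = 01001
  pos 2: 10010 XOR 11101 = 01111
  pos 3: 11110 XOR 11101 = 00011
  pos 6: 11110 XOR 11101 = 00011
  pos 9: 11000 XOR 11101 = 00101
Remainder (last 4 bits) = 0101. This is the CRC / FCS.

0101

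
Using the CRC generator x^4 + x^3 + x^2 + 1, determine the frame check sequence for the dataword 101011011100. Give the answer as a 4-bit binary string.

0100

Append 4 zeros: 1010110111000000. Divide by 11101 (XOR where the leading bit is 1):
  pos 0: 10101 XOR 11101 = 01000
  pos 1: 10001 XOR 11101 = 01100
  pos 2: 11000 XOR 11101 = 00101
  pos 4: 10111 XOR 11101 = 01010
  pos 5: 10101 XOR 11101 = 01000
  pos 6: 10000 XOR 11101 = 01101
  pos 7: 11010 XOR 11101 = 00111
  pos 9: 11100 XOR 11101 = 00001
Remainder (last 4 bits) = 0100. This is the CRC / FCS.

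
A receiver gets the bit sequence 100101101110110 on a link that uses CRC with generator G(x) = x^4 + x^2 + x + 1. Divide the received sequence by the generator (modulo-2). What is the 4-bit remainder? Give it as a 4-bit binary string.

Modulo-2 division of 100101101110110 by 10111:
  pos 0: 10010 XOR 10111 = 00101
  pos 2: 10111 XOR 10111 = 00000
  pos 8: 11101 XOR 10111 = 01010
  pos 9: 10101 XOR 10111 = 00010
Remainder = 0100 (nonzero — an error is detected).

0100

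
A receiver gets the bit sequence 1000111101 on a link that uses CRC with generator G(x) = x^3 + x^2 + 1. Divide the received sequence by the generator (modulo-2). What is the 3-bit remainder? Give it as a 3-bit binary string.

000

Modulo-2 division of 1000111101 by 1101:
  pos 0: 1000 XOR 1101 = 0101
  pos 1: 1011 XOR 1101 = 0110
  pos 2: 1101 XOR 1101 = 0000
  pos 6: 1101 XOR 1101 = 0000
Remainder = 000 (zero — the frame passes the CRC check).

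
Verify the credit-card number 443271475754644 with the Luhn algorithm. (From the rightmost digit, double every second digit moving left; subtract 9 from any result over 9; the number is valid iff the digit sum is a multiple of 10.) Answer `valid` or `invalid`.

From the right, keep odd positions and double even positions (subtract 9 from any doubled value over 9):
  doubled (positions 2,4,...): 8 8 5 5 2 4 8 → sum 40
  kept (positions 1,3,...): 4 6 5 5 4 7 3 4 → sum 38
Total = 78.
78 mod 10 = 8, so the number is invalid.

invalid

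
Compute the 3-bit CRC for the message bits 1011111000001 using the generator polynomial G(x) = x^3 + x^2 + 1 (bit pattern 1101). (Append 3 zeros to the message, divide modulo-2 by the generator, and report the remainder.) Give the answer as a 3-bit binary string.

Append 3 zeros: 1011111000001000. Divide by 1101 (XOR where the leading bit is 1):
  pos 0: 1011 XOR 1101 = 0110
  pos 1: 1101 XOR 1101 = 0000
  pos 5: 1100 XOR 1101 = 0001
  pos 8: 1000 XOR 1101 = 0101
  pos 9: 1011 XOR 1101 = 0110
  pos 10: 1100 XOR 1101 = 0001
Remainder (last 3 bits) = 100. This is the CRC / FCS.

100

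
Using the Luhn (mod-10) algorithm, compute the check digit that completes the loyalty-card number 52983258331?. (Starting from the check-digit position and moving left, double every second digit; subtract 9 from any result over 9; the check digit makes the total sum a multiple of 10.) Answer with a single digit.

2

Partial digits right→left: 1 3 3 8 5 2 3 8 9 2 5
Double every second digit counting from the check-digit position (so the 1st, 3rd, 5th, ... of the partial from the right).
  doubled (with −9 where >9): 2 6 1 6 9 1 → sum 25
  kept as-is: 3 8 2 8 2 → sum 23
Total = 25 + 23 = 48.
Check digit = (10 − (48 mod 10)) mod 10 = 2.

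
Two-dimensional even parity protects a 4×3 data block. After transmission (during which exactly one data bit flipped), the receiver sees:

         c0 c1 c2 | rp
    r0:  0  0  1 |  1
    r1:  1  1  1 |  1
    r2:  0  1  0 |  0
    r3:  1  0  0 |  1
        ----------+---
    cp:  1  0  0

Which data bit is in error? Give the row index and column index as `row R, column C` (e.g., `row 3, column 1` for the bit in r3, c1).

row 2, column 0

Recompute each row's even parity and compare to rp:
  r0: data parity 1, sent rp 1 → ok
  r1: data parity 1, sent rp 1 → ok
  r2: data parity 1, sent rp 0 → mismatch
  r3: data parity 1, sent rp 1 → ok
Recompute each column's even parity and compare to cp:
  c0: data parity 0, sent cp 1 → mismatch
  c1: data parity 0, sent cp 0 → ok
  c2: data parity 0, sent cp 0 → ok
Exactly one row (r2) and one column (c0) fail → the flipped bit is at their intersection.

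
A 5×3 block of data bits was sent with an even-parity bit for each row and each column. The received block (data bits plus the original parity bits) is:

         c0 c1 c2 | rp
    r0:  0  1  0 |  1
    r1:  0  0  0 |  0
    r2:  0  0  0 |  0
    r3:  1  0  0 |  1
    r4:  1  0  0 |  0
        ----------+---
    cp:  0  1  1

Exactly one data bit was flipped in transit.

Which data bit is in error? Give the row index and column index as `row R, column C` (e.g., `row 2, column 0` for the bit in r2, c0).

Recompute each row's even parity and compare to rp:
  r0: data parity 1, sent rp 1 → ok
  r1: data parity 0, sent rp 0 → ok
  r2: data parity 0, sent rp 0 → ok
  r3: data parity 1, sent rp 1 → ok
  r4: data parity 1, sent rp 0 → mismatch
Recompute each column's even parity and compare to cp:
  c0: data parity 0, sent cp 0 → ok
  c1: data parity 1, sent cp 1 → ok
  c2: data parity 0, sent cp 1 → mismatch
Exactly one row (r4) and one column (c2) fail → the flipped bit is at their intersection.

row 4, column 2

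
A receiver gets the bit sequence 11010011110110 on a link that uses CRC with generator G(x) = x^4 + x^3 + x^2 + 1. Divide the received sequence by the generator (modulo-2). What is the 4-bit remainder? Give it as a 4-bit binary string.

Modulo-2 division of 11010011110110 by 11101:
  pos 0: 11010 XOR 11101 = 00111
  pos 2: 11101 XOR 11101 = 00000
  pos 7: 11101 XOR 11101 = 00000
Remainder = 0010 (nonzero — an error is detected).

0010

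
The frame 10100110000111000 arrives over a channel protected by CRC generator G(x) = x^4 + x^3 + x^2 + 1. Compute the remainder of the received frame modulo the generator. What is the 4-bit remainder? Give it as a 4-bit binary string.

Modulo-2 division of 10100110000111000 by 11101:
  pos 0: 10100 XOR 11101 = 01001
  pos 1: 10011 XOR 11101 = 01110
  pos 2: 11101 XOR 11101 = 00000
  pos 11: 11100 XOR 11101 = 00001
Remainder = 0010 (nonzero — an error is detected).

0010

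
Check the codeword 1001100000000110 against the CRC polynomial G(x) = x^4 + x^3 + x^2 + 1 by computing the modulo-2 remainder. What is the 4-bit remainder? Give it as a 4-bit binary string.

1110

Modulo-2 division of 1001100000000110 by 11101:
  pos 0: 10011 XOR 11101 = 01110
  pos 1: 11100 XOR 11101 = 00001
  pos 5: 10000 XOR 11101 = 01101
  pos 6: 11010 XOR 11101 = 00111
  pos 8: 11100 XOR 11101 = 00001
Remainder = 1110 (nonzero — an error is detected).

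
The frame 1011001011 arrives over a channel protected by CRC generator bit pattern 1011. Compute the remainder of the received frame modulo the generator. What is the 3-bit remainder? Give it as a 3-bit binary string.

Modulo-2 division of 1011001011 by 1011:
  pos 0: 1011 XOR 1011 = 0000
  pos 6: 1011 XOR 1011 = 0000
Remainder = 000 (zero — the frame passes the CRC check).

000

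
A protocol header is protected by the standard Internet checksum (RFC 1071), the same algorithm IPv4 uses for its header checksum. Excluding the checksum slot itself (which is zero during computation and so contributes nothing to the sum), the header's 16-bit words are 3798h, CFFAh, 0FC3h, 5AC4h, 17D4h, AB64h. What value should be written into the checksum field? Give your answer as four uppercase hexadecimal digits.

One's-complement addition (fold any carry out of bit 15 back into bit 0):
  0x3798 + 0xCFFA = 0x10792 → wrap carry → 0x0793
  0x0793 + 0x0FC3 = 0x01756
  0x1756 + 0x5AC4 = 0x0721A
  0x721A + 0x17D4 = 0x089EE
  0x89EE + 0xAB64 = 0x13552 → wrap carry → 0x3553
One's-complement sum = 0x3553.
Checksum = ~0x3553 & 0xFFFF = 0xCAAC.

CAAC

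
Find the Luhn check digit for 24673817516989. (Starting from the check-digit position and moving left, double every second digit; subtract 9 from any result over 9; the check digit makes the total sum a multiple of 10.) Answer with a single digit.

4

Partial digits right→left: 9 8 9 6 1 5 7 1 8 3 7 6 4 2
Double every second digit counting from the check-digit position (so the 1st, 3rd, 5th, ... of the partial from the right).
  doubled (with −9 where >9): 9 9 2 5 7 5 8 → sum 45
  kept as-is: 8 6 5 1 3 6 2 → sum 31
Total = 45 + 31 = 76.
Check digit = (10 − (76 mod 10)) mod 10 = 4.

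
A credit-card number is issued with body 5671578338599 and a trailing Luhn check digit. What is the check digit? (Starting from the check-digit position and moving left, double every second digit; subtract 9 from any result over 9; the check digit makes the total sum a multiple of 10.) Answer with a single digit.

6

Partial digits right→left: 9 9 5 8 3 3 8 7 5 1 7 6 5
Double every second digit counting from the check-digit position (so the 1st, 3rd, 5th, ... of the partial from the right).
  doubled (with −9 where >9): 9 1 6 7 1 5 1 → sum 30
  kept as-is: 9 8 3 7 1 6 → sum 34
Total = 30 + 34 = 64.
Check digit = (10 − (64 mod 10)) mod 10 = 6.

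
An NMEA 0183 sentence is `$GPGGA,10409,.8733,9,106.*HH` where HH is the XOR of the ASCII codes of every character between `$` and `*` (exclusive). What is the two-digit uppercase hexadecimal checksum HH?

XOR the ASCII codes of the payload characters:
  'G' = 0x47 → acc = 0x47
  'P' = 0x50 → acc = 0x17
  'G' = 0x47 → acc = 0x50
  'G' = 0x47 → acc = 0x17
  'A' = 0x41 → acc = 0x56
  ',' = 0x2C → acc = 0x7A
  '1' = 0x31 → acc = 0x4B
  '0' = 0x30 → acc = 0x7B
  '4' = 0x34 → acc = 0x4F
  '0' = 0x30 → acc = 0x7F
  '9' = 0x39 → acc = 0x46
  ',' = 0x2C → acc = 0x6A
  '.' = 0x2E → acc = 0x44
  '8' = 0x38 → acc = 0x7C
  '7' = 0x37 → acc = 0x4B
  '3' = 0x33 → acc = 0x78
  '3' = 0x33 → acc = 0x4B
  ',' = 0x2C → acc = 0x67
  '9' = 0x39 → acc = 0x5E
  ',' = 0x2C → acc = 0x72
  '1' = 0x31 → acc = 0x43
  '0' = 0x30 → acc = 0x73
  '6' = 0x36 → acc = 0x45
  '.' = 0x2E → acc = 0x6B
Checksum = 0x6B.

6B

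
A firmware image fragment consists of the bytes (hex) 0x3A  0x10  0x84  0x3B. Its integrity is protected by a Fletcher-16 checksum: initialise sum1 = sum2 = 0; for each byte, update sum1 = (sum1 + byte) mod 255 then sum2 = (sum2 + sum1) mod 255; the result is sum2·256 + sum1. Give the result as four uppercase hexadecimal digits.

Running sums (mod 255):
  after byte 0 (0x3A): sum1=58, sum2=58
  after byte 1 (0x10): sum1=74, sum2=132
  after byte 2 (0x84): sum1=206, sum2=83
  after byte 3 (0x3B): sum1=10, sum2=93
Checksum = sum2·256 + sum1 = 93·256 + 10 = 23818 = 0x5D0A.

5D0A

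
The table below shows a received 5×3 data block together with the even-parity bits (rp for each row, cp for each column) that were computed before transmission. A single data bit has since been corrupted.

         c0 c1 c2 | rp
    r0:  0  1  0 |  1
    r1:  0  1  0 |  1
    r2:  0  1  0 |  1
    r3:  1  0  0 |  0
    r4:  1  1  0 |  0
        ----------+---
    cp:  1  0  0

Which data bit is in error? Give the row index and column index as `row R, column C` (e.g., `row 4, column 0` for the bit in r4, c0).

row 3, column 0

Recompute each row's even parity and compare to rp:
  r0: data parity 1, sent rp 1 → ok
  r1: data parity 1, sent rp 1 → ok
  r2: data parity 1, sent rp 1 → ok
  r3: data parity 1, sent rp 0 → mismatch
  r4: data parity 0, sent rp 0 → ok
Recompute each column's even parity and compare to cp:
  c0: data parity 0, sent cp 1 → mismatch
  c1: data parity 0, sent cp 0 → ok
  c2: data parity 0, sent cp 0 → ok
Exactly one row (r3) and one column (c0) fail → the flipped bit is at their intersection.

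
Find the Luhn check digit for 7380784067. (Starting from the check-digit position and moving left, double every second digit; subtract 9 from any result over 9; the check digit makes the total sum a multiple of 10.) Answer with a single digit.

0

Partial digits right→left: 7 6 0 4 8 7 0 8 3 7
Double every second digit counting from the check-digit position (so the 1st, 3rd, 5th, ... of the partial from the right).
  doubled (with −9 where >9): 5 0 7 0 6 → sum 18
  kept as-is: 6 4 7 8 7 → sum 32
Total = 18 + 32 = 50.
Check digit = (10 − (50 mod 10)) mod 10 = 0.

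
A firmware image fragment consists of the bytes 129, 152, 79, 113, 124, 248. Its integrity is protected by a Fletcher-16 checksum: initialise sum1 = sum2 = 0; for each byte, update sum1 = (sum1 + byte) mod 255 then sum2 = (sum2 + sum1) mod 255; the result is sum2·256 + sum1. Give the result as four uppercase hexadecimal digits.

8750

Running sums (mod 255):
  after byte 0 (129): sum1=129, sum2=129
  after byte 1 (152): sum1=26, sum2=155
  after byte 2 (79): sum1=105, sum2=5
  after byte 3 (113): sum1=218, sum2=223
  after byte 4 (124): sum1=87, sum2=55
  after byte 5 (248): sum1=80, sum2=135
Checksum = sum2·256 + sum1 = 135·256 + 80 = 34640 = 0x8750.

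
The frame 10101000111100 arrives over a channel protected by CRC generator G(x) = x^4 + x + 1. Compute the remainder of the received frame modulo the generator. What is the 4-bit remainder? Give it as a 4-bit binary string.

0000

Modulo-2 division of 10101000111100 by 10011:
  pos 0: 10101 XOR 10011 = 00110
  pos 2: 11000 XOR 10011 = 01011
  pos 3: 10110 XOR 10011 = 00101
  pos 5: 10111 XOR 10011 = 00100
  pos 7: 10011 XOR 10011 = 00000
Remainder = 0000 (zero — the frame passes the CRC check).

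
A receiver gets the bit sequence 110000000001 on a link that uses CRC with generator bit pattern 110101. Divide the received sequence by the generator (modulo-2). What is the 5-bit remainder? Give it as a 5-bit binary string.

Modulo-2 division of 110000000001 by 110101:
  pos 0: 110000 XOR 110101 = 000101
  pos 3: 101000 XOR 110101 = 011101
  pos 4: 111010 XOR 110101 = 001111
  pos 6: 111101 XOR 110101 = 001000
Remainder = 01000 (nonzero — an error is detected).

01000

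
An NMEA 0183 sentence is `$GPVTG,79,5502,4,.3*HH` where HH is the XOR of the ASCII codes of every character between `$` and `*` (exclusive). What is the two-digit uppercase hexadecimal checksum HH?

XOR the ASCII codes of the payload characters:
  'G' = 0x47 → acc = 0x47
  'P' = 0x50 → acc = 0x17
  'V' = 0x56 → acc = 0x41
  'T' = 0x54 → acc = 0x15
  'G' = 0x47 → acc = 0x52
  ',' = 0x2C → acc = 0x7E
  '7' = 0x37 → acc = 0x49
  '9' = 0x39 → acc = 0x70
  ',' = 0x2C → acc = 0x5C
  '5' = 0x35 → acc = 0x69
  '5' = 0x35 → acc = 0x5C
  '0' = 0x30 → acc = 0x6C
  '2' = 0x32 → acc = 0x5E
  ',' = 0x2C → acc = 0x72
  '4' = 0x34 → acc = 0x46
  ',' = 0x2C → acc = 0x6A
  '.' = 0x2E → acc = 0x44
  '3' = 0x33 → acc = 0x77
Checksum = 0x77.

77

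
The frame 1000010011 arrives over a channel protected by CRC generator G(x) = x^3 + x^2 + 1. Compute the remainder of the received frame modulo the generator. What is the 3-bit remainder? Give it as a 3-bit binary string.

Modulo-2 division of 1000010011 by 1101:
  pos 0: 1000 XOR 1101 = 0101
  pos 1: 1010 XOR 1101 = 0111
  pos 2: 1111 XOR 1101 = 0010
  pos 4: 1000 XOR 1101 = 0101
  pos 5: 1011 XOR 1101 = 0110
  pos 6: 1101 XOR 1101 = 0000
Remainder = 000 (zero — the frame passes the CRC check).

000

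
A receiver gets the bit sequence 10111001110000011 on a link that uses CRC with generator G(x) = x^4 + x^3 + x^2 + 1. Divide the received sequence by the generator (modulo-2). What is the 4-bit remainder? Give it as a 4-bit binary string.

1000

Modulo-2 division of 10111001110000011 by 11101:
  pos 0: 10111 XOR 11101 = 01010
  pos 1: 10100 XOR 11101 = 01001
  pos 2: 10010 XOR 11101 = 01111
  pos 3: 11111 XOR 11101 = 00010
  pos 6: 10110 XOR 11101 = 01011
  pos 7: 10110 XOR 11101 = 01011
  pos 8: 10110 XOR 11101 = 01011
  pos 9: 10110 XOR 11101 = 01011
  pos 10: 10110 XOR 11101 = 01011
  pos 11: 10111 XOR 11101 = 01010
  pos 12: 10101 XOR 11101 = 01000
Remainder = 1000 (nonzero — an error is detected).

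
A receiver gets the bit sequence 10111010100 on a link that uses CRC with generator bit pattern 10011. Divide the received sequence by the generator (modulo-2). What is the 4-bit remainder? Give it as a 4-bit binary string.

Modulo-2 division of 10111010100 by 10011:
  pos 0: 10111 XOR 10011 = 00100
  pos 2: 10001 XOR 10011 = 00010
  pos 5: 10010 XOR 10011 = 00001
Remainder = 0010 (nonzero — an error is detected).

0010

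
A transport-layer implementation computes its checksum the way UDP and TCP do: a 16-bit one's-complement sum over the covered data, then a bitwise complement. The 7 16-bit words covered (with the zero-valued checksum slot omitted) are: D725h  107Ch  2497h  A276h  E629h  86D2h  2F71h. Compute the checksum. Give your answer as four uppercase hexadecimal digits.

One's-complement addition (fold any carry out of bit 15 back into bit 0):
  0xD725 + 0x107C = 0x0E7A1
  0xE7A1 + 0x2497 = 0x10C38 → wrap carry → 0x0C39
  0x0C39 + 0xA276 = 0x0AEAF
  0xAEAF + 0xE629 = 0x194D8 → wrap carry → 0x94D9
  0x94D9 + 0x86D2 = 0x11BAB → wrap carry → 0x1BAC
  0x1BAC + 0x2F71 = 0x04B1D
One's-complement sum = 0x4B1D.
Checksum = ~0x4B1D & 0xFFFF = 0xB4E2.

B4E2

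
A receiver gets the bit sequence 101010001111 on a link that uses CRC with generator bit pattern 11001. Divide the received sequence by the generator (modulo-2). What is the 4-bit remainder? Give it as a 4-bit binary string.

Modulo-2 division of 101010001111 by 11001:
  pos 0: 10101 XOR 11001 = 01100
  pos 1: 11000 XOR 11001 = 00001
  pos 5: 10011 XOR 11001 = 01010
  pos 6: 10101 XOR 11001 = 01100
  pos 7: 11001 XOR 11001 = 00000
Remainder = 0000 (zero — the frame passes the CRC check).

0000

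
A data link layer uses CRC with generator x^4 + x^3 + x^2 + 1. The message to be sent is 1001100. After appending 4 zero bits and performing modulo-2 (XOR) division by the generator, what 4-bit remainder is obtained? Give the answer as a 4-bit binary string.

0111

Append 4 zeros: 10011000000. Divide by 11101 (XOR where the leading bit is 1):
  pos 0: 10011 XOR 11101 = 01110
  pos 1: 11100 XOR 11101 = 00001
  pos 5: 10000 XOR 11101 = 01101
  pos 6: 11010 XOR 11101 = 00111
Remainder (last 4 bits) = 0111. This is the CRC / FCS.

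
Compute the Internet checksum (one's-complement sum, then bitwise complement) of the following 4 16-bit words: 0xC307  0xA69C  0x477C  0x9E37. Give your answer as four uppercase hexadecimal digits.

B0A7

One's-complement addition (fold any carry out of bit 15 back into bit 0):
  0xC307 + 0xA69C = 0x169A3 → wrap carry → 0x69A4
  0x69A4 + 0x477C = 0x0B120
  0xB120 + 0x9E37 = 0x14F57 → wrap carry → 0x4F58
One's-complement sum = 0x4F58.
Checksum = ~0x4F58 & 0xFFFF = 0xB0A7.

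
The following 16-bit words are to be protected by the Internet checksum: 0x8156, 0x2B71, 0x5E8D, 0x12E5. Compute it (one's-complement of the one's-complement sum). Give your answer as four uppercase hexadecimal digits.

E1C5

One's-complement addition (fold any carry out of bit 15 back into bit 0):
  0x8156 + 0x2B71 = 0x0ACC7
  0xACC7 + 0x5E8D = 0x10B54 → wrap carry → 0x0B55
  0x0B55 + 0x12E5 = 0x01E3A
One's-complement sum = 0x1E3A.
Checksum = ~0x1E3A & 0xFFFF = 0xE1C5.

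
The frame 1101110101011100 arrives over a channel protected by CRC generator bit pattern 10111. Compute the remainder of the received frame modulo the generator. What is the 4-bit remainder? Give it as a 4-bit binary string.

0000

Modulo-2 division of 1101110101011100 by 10111:
  pos 0: 11011 XOR 10111 = 01100
  pos 1: 11001 XOR 10111 = 01110
  pos 2: 11100 XOR 10111 = 01011
  pos 3: 10111 XOR 10111 = 00000
  pos 9: 10111 XOR 10111 = 00000
Remainder = 0000 (zero — the frame passes the CRC check).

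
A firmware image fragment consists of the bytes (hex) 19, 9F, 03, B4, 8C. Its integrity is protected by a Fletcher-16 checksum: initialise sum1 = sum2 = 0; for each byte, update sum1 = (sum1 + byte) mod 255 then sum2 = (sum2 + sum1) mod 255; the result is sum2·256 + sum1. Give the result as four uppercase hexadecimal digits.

Running sums (mod 255):
  after byte 0 (19): sum1=25, sum2=25
  after byte 1 (9F): sum1=184, sum2=209
  after byte 2 (03): sum1=187, sum2=141
  after byte 3 (B4): sum1=112, sum2=253
  after byte 4 (8C): sum1=252, sum2=250
Checksum = sum2·256 + sum1 = 250·256 + 252 = 64252 = 0xFAFC.

FAFC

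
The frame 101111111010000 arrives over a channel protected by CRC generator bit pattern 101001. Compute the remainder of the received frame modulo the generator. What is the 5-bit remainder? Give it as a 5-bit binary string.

Modulo-2 division of 101111111010000 by 101001:
  pos 0: 101111 XOR 101001 = 000110
  pos 3: 110111 XOR 101001 = 011110
  pos 4: 111100 XOR 101001 = 010101
  pos 5: 101011 XOR 101001 = 000010
  pos 9: 100000 XOR 101001 = 001001
Remainder = 01001 (nonzero — an error is detected).

01001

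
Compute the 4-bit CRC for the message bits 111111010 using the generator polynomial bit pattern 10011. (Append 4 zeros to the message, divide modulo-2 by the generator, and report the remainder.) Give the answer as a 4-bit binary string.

Append 4 zeros: 1111110100000. Divide by 10011 (XOR where the leading bit is 1):
  pos 0: 11111 XOR 10011 = 01100
  pos 1: 11001 XOR 10011 = 01010
  pos 2: 10100 XOR 10011 = 00111
  pos 4: 11110 XOR 10011 = 01101
  pos 5: 11010 XOR 10011 = 01001
  pos 6: 10010 XOR 10011 = 00001
Remainder (last 4 bits) = 0100. This is the CRC / FCS.

0100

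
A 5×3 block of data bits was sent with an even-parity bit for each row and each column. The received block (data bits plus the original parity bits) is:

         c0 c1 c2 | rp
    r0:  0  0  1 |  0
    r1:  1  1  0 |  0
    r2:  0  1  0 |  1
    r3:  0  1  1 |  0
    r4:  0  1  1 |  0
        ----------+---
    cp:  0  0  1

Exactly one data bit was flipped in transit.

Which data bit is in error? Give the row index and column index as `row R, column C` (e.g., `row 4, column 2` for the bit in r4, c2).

row 0, column 0

Recompute each row's even parity and compare to rp:
  r0: data parity 1, sent rp 0 → mismatch
  r1: data parity 0, sent rp 0 → ok
  r2: data parity 1, sent rp 1 → ok
  r3: data parity 0, sent rp 0 → ok
  r4: data parity 0, sent rp 0 → ok
Recompute each column's even parity and compare to cp:
  c0: data parity 1, sent cp 0 → mismatch
  c1: data parity 0, sent cp 0 → ok
  c2: data parity 1, sent cp 1 → ok
Exactly one row (r0) and one column (c0) fail → the flipped bit is at their intersection.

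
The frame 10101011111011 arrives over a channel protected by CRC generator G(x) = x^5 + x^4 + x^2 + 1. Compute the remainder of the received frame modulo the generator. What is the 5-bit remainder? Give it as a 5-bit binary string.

Modulo-2 division of 10101011111011 by 110101:
  pos 0: 101010 XOR 110101 = 011111
  pos 1: 111111 XOR 110101 = 001010
  pos 3: 101011 XOR 110101 = 011110
  pos 4: 111101 XOR 110101 = 001000
  pos 6: 100010 XOR 110101 = 010111
  pos 7: 101111 XOR 110101 = 011010
  pos 8: 110101 XOR 110101 = 000000
Remainder = 00000 (zero — the frame passes the CRC check).

00000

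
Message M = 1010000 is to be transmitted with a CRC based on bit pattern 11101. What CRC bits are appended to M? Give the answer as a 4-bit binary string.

1010

Append 4 zeros: 10100000000. Divide by 11101 (XOR where the leading bit is 1):
  pos 0: 10100 XOR 11101 = 01001
  pos 1: 10010 XOR 11101 = 01111
  pos 2: 11110 XOR 11101 = 00011
  pos 5: 11000 XOR 11101 = 00101
Remainder (last 4 bits) = 1010. This is the CRC / FCS.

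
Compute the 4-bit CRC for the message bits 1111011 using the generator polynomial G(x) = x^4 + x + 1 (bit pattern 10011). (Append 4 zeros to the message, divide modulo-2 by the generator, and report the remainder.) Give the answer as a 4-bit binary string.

0110

Append 4 zeros: 11110110000. Divide by 10011 (XOR where the leading bit is 1):
  pos 0: 11110 XOR 10011 = 01101
  pos 1: 11011 XOR 10011 = 01000
  pos 2: 10001 XOR 10011 = 00010
  pos 5: 10000 XOR 10011 = 00011
Remainder (last 4 bits) = 0110. This is the CRC / FCS.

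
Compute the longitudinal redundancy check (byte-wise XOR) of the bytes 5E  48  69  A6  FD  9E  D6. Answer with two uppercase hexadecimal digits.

6C

XOR the bytes together:
  start with 0x5E
  0x5E ⊕ 0x48 = 0x16
  0x16 ⊕ 0x69 = 0x7F
  0x7F ⊕ 0xA6 = 0xD9
  0xD9 ⊕ 0xFD = 0x24
  0x24 ⊕ 0x9E = 0xBA
  0xBA ⊕ 0xD6 = 0x6C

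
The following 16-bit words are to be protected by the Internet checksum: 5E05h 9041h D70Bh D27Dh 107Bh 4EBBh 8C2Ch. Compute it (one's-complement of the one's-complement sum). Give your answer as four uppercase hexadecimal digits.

7CCC

One's-complement addition (fold any carry out of bit 15 back into bit 0):
  0x5E05 + 0x9041 = 0x0EE46
  0xEE46 + 0xD70B = 0x1C551 → wrap carry → 0xC552
  0xC552 + 0xD27D = 0x197CF → wrap carry → 0x97D0
  0x97D0 + 0x107B = 0x0A84B
  0xA84B + 0x4EBB = 0x0F706
  0xF706 + 0x8C2C = 0x18332 → wrap carry → 0x8333
One's-complement sum = 0x8333.
Checksum = ~0x8333 & 0xFFFF = 0x7CCC.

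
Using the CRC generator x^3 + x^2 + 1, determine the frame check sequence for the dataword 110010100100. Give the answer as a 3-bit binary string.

011

Append 3 zeros: 110010100100000. Divide by 1101 (XOR where the leading bit is 1):
  pos 0: 1100 XOR 1101 = 0001
  pos 3: 1101 XOR 1101 = 0000
  pos 9: 1000 XOR 1101 = 0101
  pos 10: 1010 XOR 1101 = 0111
  pos 11: 1110 XOR 1101 = 0011
Remainder (last 3 bits) = 011. This is the CRC / FCS.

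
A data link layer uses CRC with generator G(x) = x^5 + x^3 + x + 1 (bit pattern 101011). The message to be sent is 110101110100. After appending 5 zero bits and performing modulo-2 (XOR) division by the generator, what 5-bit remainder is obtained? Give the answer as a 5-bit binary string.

11001

Append 5 zeros: 11010111010000000. Divide by 101011 (XOR where the leading bit is 1):
  pos 0: 110101 XOR 101011 = 011110
  pos 1: 111101 XOR 101011 = 010110
  pos 2: 101101 XOR 101011 = 000110
  pos 5: 110010 XOR 101011 = 011001
  pos 6: 110010 XOR 101011 = 011001
  pos 7: 110010 XOR 101011 = 011001
  pos 8: 110010 XOR 101011 = 011001
  pos 9: 110010 XOR 101011 = 011001
  pos 10: 110010 XOR 101011 = 011001
  pos 11: 110010 XOR 101011 = 011001
Remainder (last 5 bits) = 11001. This is the CRC / FCS.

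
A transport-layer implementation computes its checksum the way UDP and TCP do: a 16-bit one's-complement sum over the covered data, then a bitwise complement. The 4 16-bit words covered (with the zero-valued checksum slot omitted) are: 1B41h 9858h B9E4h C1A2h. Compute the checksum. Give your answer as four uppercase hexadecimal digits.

One's-complement addition (fold any carry out of bit 15 back into bit 0):
  0x1B41 + 0x9858 = 0x0B399
  0xB399 + 0xB9E4 = 0x16D7D → wrap carry → 0x6D7E
  0x6D7E + 0xC1A2 = 0x12F20 → wrap carry → 0x2F21
One's-complement sum = 0x2F21.
Checksum = ~0x2F21 & 0xFFFF = 0xD0DE.

D0DE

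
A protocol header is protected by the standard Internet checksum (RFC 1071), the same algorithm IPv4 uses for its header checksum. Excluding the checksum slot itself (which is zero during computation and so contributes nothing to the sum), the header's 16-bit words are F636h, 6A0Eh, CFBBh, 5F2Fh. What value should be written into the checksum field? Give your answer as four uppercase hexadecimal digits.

One's-complement addition (fold any carry out of bit 15 back into bit 0):
  0xF636 + 0x6A0E = 0x16044 → wrap carry → 0x6045
  0x6045 + 0xCFBB = 0x13000 → wrap carry → 0x3001
  0x3001 + 0x5F2F = 0x08F30
One's-complement sum = 0x8F30.
Checksum = ~0x8F30 & 0xFFFF = 0x70CF.

70CF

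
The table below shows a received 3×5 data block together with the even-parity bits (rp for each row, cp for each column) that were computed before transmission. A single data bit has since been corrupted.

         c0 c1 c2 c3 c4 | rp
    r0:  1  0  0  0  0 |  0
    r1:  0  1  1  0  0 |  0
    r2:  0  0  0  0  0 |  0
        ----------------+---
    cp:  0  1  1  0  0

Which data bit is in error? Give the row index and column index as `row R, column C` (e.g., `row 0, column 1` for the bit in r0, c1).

Recompute each row's even parity and compare to rp:
  r0: data parity 1, sent rp 0 → mismatch
  r1: data parity 0, sent rp 0 → ok
  r2: data parity 0, sent rp 0 → ok
Recompute each column's even parity and compare to cp:
  c0: data parity 1, sent cp 0 → mismatch
  c1: data parity 1, sent cp 1 → ok
  c2: data parity 1, sent cp 1 → ok
  c3: data parity 0, sent cp 0 → ok
  c4: data parity 0, sent cp 0 → ok
Exactly one row (r0) and one column (c0) fail → the flipped bit is at their intersection.

row 0, column 0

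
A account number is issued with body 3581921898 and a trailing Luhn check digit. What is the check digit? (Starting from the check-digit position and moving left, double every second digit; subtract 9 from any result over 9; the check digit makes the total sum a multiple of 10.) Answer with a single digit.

Partial digits right→left: 8 9 8 1 2 9 1 8 5 3
Double every second digit counting from the check-digit position (so the 1st, 3rd, 5th, ... of the partial from the right).
  doubled (with −9 where >9): 7 7 4 2 1 → sum 21
  kept as-is: 9 1 9 8 3 → sum 30
Total = 21 + 30 = 51.
Check digit = (10 − (51 mod 10)) mod 10 = 9.

9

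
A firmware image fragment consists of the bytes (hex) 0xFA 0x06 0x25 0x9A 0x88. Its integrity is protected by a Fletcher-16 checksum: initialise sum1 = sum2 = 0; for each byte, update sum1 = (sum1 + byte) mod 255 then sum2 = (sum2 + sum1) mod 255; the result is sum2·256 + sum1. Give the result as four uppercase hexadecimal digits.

Running sums (mod 255):
  after byte 0 (0xFA): sum1=250, sum2=250
  after byte 1 (0x06): sum1=1, sum2=251
  after byte 2 (0x25): sum1=38, sum2=34
  after byte 3 (0x9A): sum1=192, sum2=226
  after byte 4 (0x88): sum1=73, sum2=44
Checksum = sum2·256 + sum1 = 44·256 + 73 = 11337 = 0x2C49.

2C49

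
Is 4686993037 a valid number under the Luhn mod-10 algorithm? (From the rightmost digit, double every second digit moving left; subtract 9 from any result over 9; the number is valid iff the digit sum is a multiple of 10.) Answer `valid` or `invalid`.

invalid

From the right, keep odd positions and double even positions (subtract 9 from any doubled value over 9):
  doubled (positions 2,4,...): 6 6 9 7 8 → sum 36
  kept (positions 1,3,...): 7 0 9 6 6 → sum 28
Total = 64.
64 mod 10 = 4, so the number is invalid.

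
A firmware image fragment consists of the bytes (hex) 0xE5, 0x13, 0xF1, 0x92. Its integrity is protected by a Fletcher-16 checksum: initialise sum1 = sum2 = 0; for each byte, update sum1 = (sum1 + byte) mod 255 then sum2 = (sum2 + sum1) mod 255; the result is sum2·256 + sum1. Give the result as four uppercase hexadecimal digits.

Running sums (mod 255):
  after byte 0 (0xE5): sum1=229, sum2=229
  after byte 1 (0x13): sum1=248, sum2=222
  after byte 2 (0xF1): sum1=234, sum2=201
  after byte 3 (0x92): sum1=125, sum2=71
Checksum = sum2·256 + sum1 = 71·256 + 125 = 18301 = 0x477D.

477D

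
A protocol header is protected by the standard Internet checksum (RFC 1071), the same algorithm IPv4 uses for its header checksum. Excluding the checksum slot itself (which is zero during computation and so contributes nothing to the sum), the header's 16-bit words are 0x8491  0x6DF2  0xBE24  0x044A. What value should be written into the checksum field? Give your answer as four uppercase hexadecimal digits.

One's-complement addition (fold any carry out of bit 15 back into bit 0):
  0x8491 + 0x6DF2 = 0x0F283
  0xF283 + 0xBE24 = 0x1B0A7 → wrap carry → 0xB0A8
  0xB0A8 + 0x044A = 0x0B4F2
One's-complement sum = 0xB4F2.
Checksum = ~0xB4F2 & 0xFFFF = 0x4B0D.

4B0D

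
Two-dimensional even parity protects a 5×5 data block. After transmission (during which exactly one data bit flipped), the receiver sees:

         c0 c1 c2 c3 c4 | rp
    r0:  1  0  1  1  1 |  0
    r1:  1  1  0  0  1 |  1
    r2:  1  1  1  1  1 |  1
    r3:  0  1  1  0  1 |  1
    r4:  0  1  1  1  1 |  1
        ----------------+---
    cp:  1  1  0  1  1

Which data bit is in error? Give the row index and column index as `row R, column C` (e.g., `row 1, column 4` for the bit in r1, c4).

row 4, column 1

Recompute each row's even parity and compare to rp:
  r0: data parity 0, sent rp 0 → ok
  r1: data parity 1, sent rp 1 → ok
  r2: data parity 1, sent rp 1 → ok
  r3: data parity 1, sent rp 1 → ok
  r4: data parity 0, sent rp 1 → mismatch
Recompute each column's even parity and compare to cp:
  c0: data parity 1, sent cp 1 → ok
  c1: data parity 0, sent cp 1 → mismatch
  c2: data parity 0, sent cp 0 → ok
  c3: data parity 1, sent cp 1 → ok
  c4: data parity 1, sent cp 1 → ok
Exactly one row (r4) and one column (c1) fail → the flipped bit is at their intersection.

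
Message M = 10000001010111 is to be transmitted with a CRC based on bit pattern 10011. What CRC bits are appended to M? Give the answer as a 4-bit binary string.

Append 4 zeros: 100000010101110000. Divide by 10011 (XOR where the leading bit is 1):
  pos 0: 10000 XOR 10011 = 00011
  pos 3: 11001 XOR 10011 = 01010
  pos 4: 10100 XOR 10011 = 00111
  pos 6: 11110 XOR 10011 = 01101
  pos 7: 11011 XOR 10011 = 01000
  pos 8: 10001 XOR 10011 = 00010
  pos 11: 10100 XOR 10011 = 00111
  pos 13: 11100 XOR 10011 = 01111
Remainder (last 4 bits) = 1111. This is the CRC / FCS.

1111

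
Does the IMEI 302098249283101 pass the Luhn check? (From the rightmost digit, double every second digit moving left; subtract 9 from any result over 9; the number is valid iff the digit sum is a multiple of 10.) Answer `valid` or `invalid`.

valid

From the right, keep odd positions and double even positions (subtract 9 from any doubled value over 9):
  doubled (positions 2,4,...): 0 6 4 8 7 0 0 → sum 25
  kept (positions 1,3,...): 1 1 8 9 2 9 2 3 → sum 35
Total = 60.
60 mod 10 = 0, so the number is valid.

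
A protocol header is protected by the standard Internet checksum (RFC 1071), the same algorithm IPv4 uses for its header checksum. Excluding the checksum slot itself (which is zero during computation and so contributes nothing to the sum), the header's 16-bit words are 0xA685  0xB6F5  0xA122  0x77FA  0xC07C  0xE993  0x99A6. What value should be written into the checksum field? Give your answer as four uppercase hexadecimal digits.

45B0

One's-complement addition (fold any carry out of bit 15 back into bit 0):
  0xA685 + 0xB6F5 = 0x15D7A → wrap carry → 0x5D7B
  0x5D7B + 0xA122 = 0x0FE9D
  0xFE9D + 0x77FA = 0x17697 → wrap carry → 0x7698
  0x7698 + 0xC07C = 0x13714 → wrap carry → 0x3715
  0x3715 + 0xE993 = 0x120A8 → wrap carry → 0x20A9
  0x20A9 + 0x99A6 = 0x0BA4F
One's-complement sum = 0xBA4F.
Checksum = ~0xBA4F & 0xFFFF = 0x45B0.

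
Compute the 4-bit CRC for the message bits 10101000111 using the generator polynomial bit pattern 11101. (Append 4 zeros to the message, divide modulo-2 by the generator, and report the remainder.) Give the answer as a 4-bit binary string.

Append 4 zeros: 101010001110000. Divide by 11101 (XOR where the leading bit is 1):
  pos 0: 10101 XOR 11101 = 01000
  pos 1: 10000 XOR 11101 = 01101
  pos 2: 11010 XOR 11101 = 00111
  pos 4: 11101 XOR 11101 = 00000
  pos 9: 11000 XOR 11101 = 00101
Remainder (last 4 bits) = 1010. This is the CRC / FCS.

1010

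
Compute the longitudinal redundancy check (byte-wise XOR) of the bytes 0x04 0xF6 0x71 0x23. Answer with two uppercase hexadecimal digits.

A0

XOR the bytes together:
  start with 0x04
  0x04 ⊕ 0xF6 = 0xF2
  0xF2 ⊕ 0x71 = 0x83
  0x83 ⊕ 0x23 = 0xA0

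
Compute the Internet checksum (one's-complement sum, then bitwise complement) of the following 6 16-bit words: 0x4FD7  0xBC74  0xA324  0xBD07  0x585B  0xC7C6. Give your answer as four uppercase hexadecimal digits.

One's-complement addition (fold any carry out of bit 15 back into bit 0):
  0x4FD7 + 0xBC74 = 0x10C4B → wrap carry → 0x0C4C
  0x0C4C + 0xA324 = 0x0AF70
  0xAF70 + 0xBD07 = 0x16C77 → wrap carry → 0x6C78
  0x6C78 + 0x585B = 0x0C4D3
  0xC4D3 + 0xC7C6 = 0x18C99 → wrap carry → 0x8C9A
One's-complement sum = 0x8C9A.
Checksum = ~0x8C9A & 0xFFFF = 0x7365.

7365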